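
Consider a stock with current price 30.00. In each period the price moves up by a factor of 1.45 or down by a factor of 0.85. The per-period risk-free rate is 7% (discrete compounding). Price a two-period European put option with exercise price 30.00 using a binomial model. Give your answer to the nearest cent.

Risk-neutral probability p = (1 + 0.07 − 0.85)/(1.45 − 0.85) = 0.2200/0.6000 = 0.3667
Terminal stock prices: S_uu = 63.08, S_ud = 36.98, S_dd = 21.67
Terminal payoffs (K − S): max(-33.08, 0) = 0, max(-6.975, 0) = 0, max(8.325, 0) = 8.325
Node u (S = 43.5): V_u = 1/1.07·[0.3667·0.0000 + 0.6333·0.0000] = 0.0000
Node d (S = 25.5): V_d = 1/1.07·[0.3667·0.0000 + 0.6333·8.3250] = 4.9276
Node 0 (S = 30): V_0 = 1/1.07·[0.3667·0.0000 + 0.6333·4.9276] = 2.9166

2.92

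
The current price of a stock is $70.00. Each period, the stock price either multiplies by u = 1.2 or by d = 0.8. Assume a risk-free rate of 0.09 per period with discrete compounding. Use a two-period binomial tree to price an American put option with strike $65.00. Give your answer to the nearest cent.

Risk-neutral probability p = (1 + 0.09 − 0.8)/(1.2 − 0.8) = 0.2900/0.4000 = 0.7250
Terminal stock prices: S_uu = 100.8, S_ud = 67.2, S_dd = 44.8
Terminal payoffs (K − S): max(-35.8, 0) = 0, max(-2.2, 0) = 0, max(20.2, 0) = 20.2
Node u (S = 84): continuation = 1/1.09·[0.7250·0.0000 + 0.2750·0.0000] = 0.0000; exercise value = 0.0000 ≤ continuation, so V_u = 0.0000
Node d (S = 56): continuation = 1/1.09·[0.7250·0.0000 + 0.2750·20.2000] = 5.0963; exercise value = 9.0000 > continuation, so V_d = 9.0000 (exercise)
Node 0 (S = 70): continuation = 1/1.09·[0.7250·0.0000 + 0.2750·9.0000] = 2.2706; exercise value = 0.0000 ≤ continuation, so V_0 = 2.2706

$2.27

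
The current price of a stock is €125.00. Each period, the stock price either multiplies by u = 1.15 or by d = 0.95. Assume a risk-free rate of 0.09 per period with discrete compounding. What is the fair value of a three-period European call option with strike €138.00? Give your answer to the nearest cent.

€20.29

Risk-neutral probability p = (1 + 0.09 − 0.95)/(1.15 − 0.95) = 0.1400/0.2000 = 0.7000
Terminal stock prices: S_uuu = 190.1, S_uud = 157, S_udd = 129.7, S_ddd = 107.2
Terminal payoffs (S − K): max(52.11, 0) = 52.11, max(19.05, 0) = 19.05, max(-8.266, 0) = 0, max(-30.83, 0) = 0
Node uu (S = 165.3): V_uu = 1/1.09·[0.7000·52.1094 + 0.3000·19.0469] = 38.7070
Node ud (S = 136.6): V_ud = 1/1.09·[0.7000·19.0469 + 0.3000·0.0000] = 12.2319
Node dd (S = 112.8): V_dd = 1/1.09·[0.7000·0.0000 + 0.3000·0.0000] = 0.0000
Node u (S = 143.8): V_u = 1/1.09·[0.7000·38.7070 + 0.3000·12.2319] = 28.2243
Node d (S = 118.8): V_d = 1/1.09·[0.7000·12.2319 + 0.3000·0.0000] = 7.8554
Node 0 (S = 125): V_0 = 1/1.09·[0.7000·28.2243 + 0.3000·7.8554] = 20.2877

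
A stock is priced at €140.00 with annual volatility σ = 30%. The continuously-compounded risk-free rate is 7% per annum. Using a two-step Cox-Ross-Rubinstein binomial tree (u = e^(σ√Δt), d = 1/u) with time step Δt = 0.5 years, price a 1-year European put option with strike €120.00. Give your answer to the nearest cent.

€5.84

CRR parameters: u = e^(σ√Δt) = e^(0.3·√0.5) = 1.2363, d = 1/u = 0.8089
Per-period rate: rΔt = 0.07·0.5 = 0.035, so R = e^0.035 = 1.0356
Risk-neutral probability p = (e^0.035 − 0.8089)/(1.2363 − 0.8089) = 0.2268/0.4275 = 0.5305
Terminal stock prices: S_uu = 214, S_ud = 140, S_dd = 91.6
Terminal payoffs (K − S): max(-93.99, 0) = 0, max(-20, 0) = 0, max(28.4, 0) = 28.4
Node u (S = 173.1): V_u = e^(−0.035)·[0.5305·0.0000 + 0.4695·0.0000] = 0.0000
Node d (S = 113.2): V_d = e^(−0.035)·[0.5305·0.0000 + 0.4695·28.4048] = 12.8775
Node 0 (S = 140): V_0 = e^(−0.035)·[0.5305·0.0000 + 0.4695·12.8775] = 5.8381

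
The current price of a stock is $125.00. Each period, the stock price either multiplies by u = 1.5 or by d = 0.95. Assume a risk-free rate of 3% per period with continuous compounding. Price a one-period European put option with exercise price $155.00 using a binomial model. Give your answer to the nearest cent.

$30.03

Risk-neutral probability p = (e^0.03 − 0.95)/(1.5 − 0.95) = 0.0805/0.5500 = 0.1463
Terminal stock prices: S_u = 187.5, S_d = 118.8
Terminal payoffs (K − S): max(-32.5, 0) = 0, max(36.25, 0) = 36.25
Node 0 (S = 125): V_0 = e^(−0.03)·[0.1463·0.0000 + 0.8537·36.2500] = 30.0327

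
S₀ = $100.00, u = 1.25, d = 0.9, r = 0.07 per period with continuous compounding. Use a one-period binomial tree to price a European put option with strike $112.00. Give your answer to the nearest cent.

Risk-neutral probability p = (e^0.07 − 0.9)/(1.25 − 0.9) = 0.1725/0.3500 = 0.4929
Terminal stock prices: S_u = 125, S_d = 90
Terminal payoffs (K − S): max(-13, 0) = 0, max(22, 0) = 22
Node 0 (S = 100): V_0 = e^(−0.07)·[0.4929·0.0000 + 0.5071·22.0000] = 10.4024

$10.40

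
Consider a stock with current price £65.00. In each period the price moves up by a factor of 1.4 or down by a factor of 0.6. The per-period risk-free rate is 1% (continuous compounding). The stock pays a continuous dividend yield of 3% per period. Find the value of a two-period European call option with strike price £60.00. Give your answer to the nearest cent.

£14.92

Per-period risk-free factor R = e^0.01 = 1.0101; dividend-adjusted growth = e^(0.01−0.03) = 0.9802.
Risk-neutral probability p = (0.9802 − 0.6)/(1.4 − 0.6) = 0.3802/0.8000 = 0.4752
Terminal stock prices: S_uu = 127.4, S_ud = 54.6, S_dd = 23.4
Terminal payoffs (S − K): max(67.4, 0) = 67.4, max(-5.4, 0) = 0, max(-36.6, 0) = 0
Node u (S = 91): V_u = e^(−0.01)·[0.4752·67.4000 + 0.5248·0.0000] = 31.7130
Node d (S = 39): V_d = e^(−0.01)·[0.4752·0.0000 + 0.5248·0.0000] = 0.0000
Node 0 (S = 65): V_0 = e^(−0.01)·[0.4752·31.7130 + 0.5248·0.0000] = 14.9216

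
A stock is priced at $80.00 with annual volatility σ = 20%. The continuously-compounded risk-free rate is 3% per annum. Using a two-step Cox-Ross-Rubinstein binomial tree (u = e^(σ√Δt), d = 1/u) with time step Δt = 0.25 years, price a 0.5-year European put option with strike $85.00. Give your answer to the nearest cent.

CRR parameters: u = e^(σ√Δt) = e^(0.2·√0.25) = 1.1052, d = 1/u = 0.9048
Per-period rate: rΔt = 0.03·0.25 = 0.0075, so R = e^0.0075 = 1.0075
Risk-neutral probability p = (e^0.0075 − 0.9048)/(1.1052 − 0.9048) = 0.1027/0.2003 = 0.5126
Terminal stock prices: S_uu = 97.71, S_ud = 80, S_dd = 65.5
Terminal payoffs (K − S): max(-12.71, 0) = 0, max(5, 0) = 5, max(19.5, 0) = 19.5
Node u (S = 88.41): V_u = e^(−0.0075)·[0.5126·0.0000 + 0.4874·5.0000] = 2.4188
Node d (S = 72.39): V_d = e^(−0.0075)·[0.5126·5.0000 + 0.4874·19.5015] = 11.9779
Node 0 (S = 80): V_0 = e^(−0.0075)·[0.5126·2.4188 + 0.4874·11.9779] = 7.0250

$7.03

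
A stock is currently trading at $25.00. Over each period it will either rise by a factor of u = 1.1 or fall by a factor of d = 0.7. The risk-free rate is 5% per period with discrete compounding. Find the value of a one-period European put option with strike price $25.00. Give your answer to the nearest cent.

Risk-neutral probability p = (1 + 0.05 − 0.7)/(1.1 − 0.7) = 0.3500/0.4000 = 0.8750
Terminal stock prices: S_u = 27.5, S_d = 17.5
Terminal payoffs (K − S): max(-2.5, 0) = 0, max(7.5, 0) = 7.5
Node 0 (S = 25): V_0 = 1/1.05·[0.8750·0.0000 + 0.1250·7.5000] = 0.8929

$0.89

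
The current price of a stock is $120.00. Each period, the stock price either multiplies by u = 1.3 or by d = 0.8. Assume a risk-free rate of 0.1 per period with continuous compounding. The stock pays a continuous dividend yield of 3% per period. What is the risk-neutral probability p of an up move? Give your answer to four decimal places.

p = 0.5450

Per-period risk-free factor R = e^0.1 = 1.1052; dividend-adjusted growth = e^(0.1−0.03) = 1.0725.
Risk-neutral probability p = (1.0725 − 0.8)/(1.3 − 0.8) = 0.2725/0.5000 = 0.5450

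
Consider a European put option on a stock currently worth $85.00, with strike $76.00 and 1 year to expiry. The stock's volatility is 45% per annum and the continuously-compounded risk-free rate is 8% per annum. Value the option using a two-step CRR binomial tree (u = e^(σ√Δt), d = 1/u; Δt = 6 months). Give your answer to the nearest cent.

CRR parameters: u = e^(σ√Δt) = e^(0.45·√0.5) = 1.3746, d = 1/u = 0.7275
Per-period rate: rΔt = 0.08·0.5 = 0.04, so R = e^0.04 = 1.0408
Risk-neutral probability p = (e^0.04 − 0.7275)/(1.3746 − 0.7275) = 0.3134/0.6472 = 0.4842
Terminal stock prices: S_uu = 160.6, S_ud = 85, S_dd = 44.98
Terminal payoffs (K − S): max(-84.62, 0) = 0, max(-9, 0) = 0, max(31.02, 0) = 31.02
Node u (S = 116.8): V_u = e^(−0.04)·[0.4842·0.0000 + 0.5158·0.0000] = 0.0000
Node d (S = 61.83): V_d = e^(−0.04)·[0.4842·0.0000 + 0.5158·31.0183] = 15.3727
Node 0 (S = 85): V_0 = e^(−0.04)·[0.4842·0.0000 + 0.5158·15.3727] = 7.6187

$7.62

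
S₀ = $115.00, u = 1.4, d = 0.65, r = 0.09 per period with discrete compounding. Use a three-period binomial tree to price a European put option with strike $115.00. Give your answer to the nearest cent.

$15.46

Risk-neutral probability p = (1 + 0.09 − 0.65)/(1.4 − 0.65) = 0.4400/0.7500 = 0.5867
Terminal stock prices: S_uuu = 315.6, S_uud = 146.5, S_udd = 68.02, S_ddd = 31.58
Terminal payoffs (K − S): max(-200.6, 0) = 0, max(-31.51, 0) = 0, max(46.98, 0) = 46.98, max(83.42, 0) = 83.42
Node uu (S = 225.4): V_uu = 1/1.09·[0.5867·0.0000 + 0.4133·0.0000] = 0.0000
Node ud (S = 104.7): V_ud = 1/1.09·[0.5867·0.0000 + 0.4133·46.9775] = 17.8141
Node dd (S = 48.59): V_dd = 1/1.09·[0.5867·46.9775 + 0.4133·83.4181] = 56.9171
Node u (S = 161): V_u = 1/1.09·[0.5867·0.0000 + 0.4133·17.8141] = 6.7552
Node d (S = 74.75): V_d = 1/1.09·[0.5867·17.8141 + 0.4133·56.9171] = 31.1713
Node 0 (S = 115): V_0 = 1/1.09·[0.5867·6.7552 + 0.4133·31.1713] = 15.4561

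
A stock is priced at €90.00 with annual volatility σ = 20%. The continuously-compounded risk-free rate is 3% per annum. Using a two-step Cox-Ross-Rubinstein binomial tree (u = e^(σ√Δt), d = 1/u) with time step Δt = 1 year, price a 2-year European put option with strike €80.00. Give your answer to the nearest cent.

€4.17

CRR parameters: u = e^(σ√Δt) = e^(0.2·√1) = 1.2214, d = 1/u = 0.8187
Per-period rate: rΔt = 0.03·1 = 0.03, so R = e^0.03 = 1.0305
Risk-neutral probability p = (e^0.03 − 0.8187)/(1.2214 − 0.8187) = 0.2117/0.4027 = 0.5258
Terminal stock prices: S_uu = 134.3, S_ud = 90, S_dd = 60.33
Terminal payoffs (K − S): max(-54.26, 0) = 0, max(-10, 0) = 0, max(19.67, 0) = 19.67
Node u (S = 109.9): V_u = e^(−0.03)·[0.5258·0.0000 + 0.4742·0.0000] = 0.0000
Node d (S = 73.69): V_d = e^(−0.03)·[0.5258·0.0000 + 0.4742·19.6712] = 9.0524
Node 0 (S = 90): V_0 = e^(−0.03)·[0.5258·0.0000 + 0.4742·9.0524] = 4.1658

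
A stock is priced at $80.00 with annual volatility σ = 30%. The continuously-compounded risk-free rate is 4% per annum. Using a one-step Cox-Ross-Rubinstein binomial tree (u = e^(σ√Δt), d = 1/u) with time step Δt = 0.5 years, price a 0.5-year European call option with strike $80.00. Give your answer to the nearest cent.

CRR parameters: u = e^(σ√Δt) = e^(0.3·√0.5) = 1.2363, d = 1/u = 0.8089
Per-period rate: rΔt = 0.04·0.5 = 0.02, so R = e^0.02 = 1.0202
Risk-neutral probability p = (e^0.02 − 0.8089)/(1.2363 − 0.8089) = 0.2113/0.4275 = 0.4944
Terminal stock prices: S_u = 98.9, S_d = 64.71
Terminal payoffs (S − K): max(18.9, 0) = 18.9, max(-15.29, 0) = 0
Node 0 (S = 80): V_0 = e^(−0.02)·[0.4944·18.9049 + 0.5056·0.0000] = 9.1620

$9.16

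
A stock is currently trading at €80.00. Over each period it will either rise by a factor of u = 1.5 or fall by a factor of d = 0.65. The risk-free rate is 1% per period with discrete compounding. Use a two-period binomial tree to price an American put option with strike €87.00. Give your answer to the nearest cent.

Risk-neutral probability p = (1 + 0.01 − 0.65)/(1.5 − 0.65) = 0.3600/0.8500 = 0.4235
Terminal stock prices: S_uu = 180, S_ud = 78, S_dd = 33.8
Terminal payoffs (K − S): max(-93, 0) = 0, max(9, 0) = 9, max(53.2, 0) = 53.2
Node u (S = 120): continuation = 1/1.01·[0.4235·0.0000 + 0.5765·9.0000] = 5.1369; exercise value = 0.0000 ≤ continuation, so V_u = 5.1369
Node d (S = 52): continuation = 1/1.01·[0.4235·9.0000 + 0.5765·53.2000] = 34.1386; exercise value = 35.0000 > continuation, so V_d = 35.0000 (exercise)
Node 0 (S = 80): continuation = 1/1.01·[0.4235·5.1369 + 0.5765·35.0000] = 22.1308; exercise value = 7.0000 ≤ continuation, so V_0 = 22.1308

€22.13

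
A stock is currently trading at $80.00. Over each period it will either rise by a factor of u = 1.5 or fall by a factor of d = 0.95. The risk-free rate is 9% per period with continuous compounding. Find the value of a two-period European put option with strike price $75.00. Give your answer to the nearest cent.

Risk-neutral probability p = (e^0.09 − 0.95)/(1.5 − 0.95) = 0.1442/0.5500 = 0.2621
Terminal stock prices: S_uu = 180, S_ud = 114, S_dd = 72.2
Terminal payoffs (K − S): max(-105, 0) = 0, max(-39, 0) = 0, max(2.8, 0) = 2.8
Node u (S = 120): V_u = e^(−0.09)·[0.2621·0.0000 + 0.7379·0.0000] = 0.0000
Node d (S = 76): V_d = e^(−0.09)·[0.2621·0.0000 + 0.7379·2.8000] = 1.8882
Node 0 (S = 80): V_0 = e^(−0.09)·[0.2621·0.0000 + 0.7379·1.8882] = 1.2733

$1.27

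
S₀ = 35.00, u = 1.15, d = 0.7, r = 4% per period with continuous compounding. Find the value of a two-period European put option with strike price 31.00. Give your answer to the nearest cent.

Risk-neutral probability p = (e^0.04 − 0.7)/(1.15 − 0.7) = 0.3408/0.4500 = 0.7574
Terminal stock prices: S_uu = 46.29, S_ud = 28.17, S_dd = 17.15
Terminal payoffs (K − S): max(-15.29, 0) = 0, max(2.825, 0) = 2.825, max(13.85, 0) = 13.85
Node u (S = 40.25): V_u = e^(−0.04)·[0.7574·0.0000 + 0.2426·2.8250] = 0.6586
Node d (S = 24.5): V_d = e^(−0.04)·[0.7574·2.8250 + 0.2426·13.8500] = 5.2845
Node 0 (S = 35): V_0 = e^(−0.04)·[0.7574·0.6586 + 0.2426·5.2845] = 1.7112

1.71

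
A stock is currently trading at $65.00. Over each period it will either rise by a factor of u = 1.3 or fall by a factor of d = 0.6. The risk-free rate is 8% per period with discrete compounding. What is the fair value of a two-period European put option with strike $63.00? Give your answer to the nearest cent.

$7.90

Risk-neutral probability p = (1 + 0.08 − 0.6)/(1.3 − 0.6) = 0.4800/0.7000 = 0.6857
Terminal stock prices: S_uu = 109.9, S_ud = 50.7, S_dd = 23.4
Terminal payoffs (K − S): max(-46.85, 0) = 0, max(12.3, 0) = 12.3, max(39.6, 0) = 39.6
Node u (S = 84.5): V_u = 1/1.08·[0.6857·0.0000 + 0.3143·12.3000] = 3.5794
Node d (S = 39): V_d = 1/1.08·[0.6857·12.3000 + 0.3143·39.6000] = 19.3333
Node 0 (S = 65): V_0 = 1/1.08·[0.6857·3.5794 + 0.3143·19.3333] = 7.8987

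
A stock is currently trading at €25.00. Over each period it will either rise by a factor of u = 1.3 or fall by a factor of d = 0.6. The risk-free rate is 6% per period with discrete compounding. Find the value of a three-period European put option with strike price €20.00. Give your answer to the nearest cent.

€2.11

Risk-neutral probability p = (1 + 0.06 − 0.6)/(1.3 − 0.6) = 0.4600/0.7000 = 0.6571
Terminal stock prices: S_uuu = 54.93, S_uud = 25.35, S_udd = 11.7, S_ddd = 5.4
Terminal payoffs (K − S): max(-34.93, 0) = 0, max(-5.35, 0) = 0, max(8.3, 0) = 8.3, max(14.6, 0) = 14.6
Node uu (S = 42.25): V_uu = 1/1.06·[0.6571·0.0000 + 0.3429·0.0000] = 0.0000
Node ud (S = 19.5): V_ud = 1/1.06·[0.6571·0.0000 + 0.3429·8.3000] = 2.6846
Node dd (S = 9): V_dd = 1/1.06·[0.6571·8.3000 + 0.3429·14.6000] = 9.8679
Node u (S = 32.5): V_u = 1/1.06·[0.6571·0.0000 + 0.3429·2.6846] = 0.8683
Node d (S = 15): V_d = 1/1.06·[0.6571·2.6846 + 0.3429·9.8679] = 4.8561
Node 0 (S = 25): V_0 = 1/1.06·[0.6571·0.8683 + 0.3429·4.8561] = 2.1090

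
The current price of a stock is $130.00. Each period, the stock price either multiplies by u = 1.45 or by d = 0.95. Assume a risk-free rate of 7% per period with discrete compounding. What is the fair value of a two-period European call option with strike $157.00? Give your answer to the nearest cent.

Risk-neutral probability p = (1 + 0.07 − 0.95)/(1.45 − 0.95) = 0.1200/0.5000 = 0.2400
Terminal stock prices: S_uu = 273.3, S_ud = 179.1, S_dd = 117.3
Terminal payoffs (S − K): max(116.3, 0) = 116.3, max(22.07, 0) = 22.07, max(-39.67, 0) = 0
Node u (S = 188.5): V_u = 1/1.07·[0.2400·116.3250 + 0.7600·22.0750] = 41.7710
Node d (S = 123.5): V_d = 1/1.07·[0.2400·22.0750 + 0.7600·0.0000] = 4.9514
Node 0 (S = 130): V_0 = 1/1.07·[0.2400·41.7710 + 0.7600·4.9514] = 12.8861

$12.89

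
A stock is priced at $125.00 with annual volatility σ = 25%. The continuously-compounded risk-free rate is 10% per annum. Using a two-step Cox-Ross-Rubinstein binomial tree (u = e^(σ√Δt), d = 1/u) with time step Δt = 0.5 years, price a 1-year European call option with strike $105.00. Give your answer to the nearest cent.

$32.48

CRR parameters: u = e^(σ√Δt) = e^(0.25·√0.5) = 1.1934, d = 1/u = 0.8380
Per-period rate: rΔt = 0.1·0.5 = 0.05, so R = e^0.05 = 1.0513
Risk-neutral probability p = (e^0.05 − 0.8380)/(1.1934 − 0.8380) = 0.2133/0.3554 = 0.6002
Terminal stock prices: S_uu = 178, S_ud = 125, S_dd = 87.77
Terminal payoffs (S − K): max(73.01, 0) = 73.01, max(20, 0) = 20, max(-17.23, 0) = 0
Node u (S = 149.2): V_u = e^(−0.05)·[0.6002·73.0149 + 0.3998·20.0000] = 49.2915
Node d (S = 104.7): V_d = e^(−0.05)·[0.6002·20.0000 + 0.3998·0.0000] = 11.4183
Node 0 (S = 125): V_0 = e^(−0.05)·[0.6002·49.2915 + 0.3998·11.4183] = 32.4837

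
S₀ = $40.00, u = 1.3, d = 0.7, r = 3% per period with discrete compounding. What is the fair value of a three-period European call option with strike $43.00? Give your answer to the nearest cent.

$8.45

Risk-neutral probability p = (1 + 0.03 − 0.7)/(1.3 − 0.7) = 0.3300/0.6000 = 0.5500
Terminal stock prices: S_uuu = 87.88, S_uud = 47.32, S_udd = 25.48, S_ddd = 13.72
Terminal payoffs (S − K): max(44.88, 0) = 44.88, max(4.32, 0) = 4.32, max(-17.52, 0) = 0, max(-29.28, 0) = 0
Node uu (S = 67.6): V_uu = 1/1.03·[0.5500·44.8800 + 0.4500·4.3200] = 25.8524
Node ud (S = 36.4): V_ud = 1/1.03·[0.5500·4.3200 + 0.4500·0.0000] = 2.3068
Node dd (S = 19.6): V_dd = 1/1.03·[0.5500·0.0000 + 0.4500·0.0000] = 0.0000
Node u (S = 52): V_u = 1/1.03·[0.5500·25.8524 + 0.4500·2.3068] = 14.8125
Node d (S = 28): V_d = 1/1.03·[0.5500·2.3068 + 0.4500·0.0000] = 1.2318
Node 0 (S = 40): V_0 = 1/1.03·[0.5500·14.8125 + 0.4500·1.2318] = 8.4478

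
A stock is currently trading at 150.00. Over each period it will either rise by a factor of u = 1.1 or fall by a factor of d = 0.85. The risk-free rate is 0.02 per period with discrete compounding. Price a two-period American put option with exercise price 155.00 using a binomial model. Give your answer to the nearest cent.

11.71

Risk-neutral probability p = (1 + 0.02 − 0.85)/(1.1 − 0.85) = 0.1700/0.2500 = 0.6800
Terminal stock prices: S_uu = 181.5, S_ud = 140.2, S_dd = 108.4
Terminal payoffs (K − S): max(-26.5, 0) = 0, max(14.75, 0) = 14.75, max(46.63, 0) = 46.63
Node u (S = 165): continuation = 1/1.02·[0.6800·0.0000 + 0.3200·14.7500] = 4.6275; exercise value = 0.0000 ≤ continuation, so V_u = 4.6275
Node d (S = 127.5): continuation = 1/1.02·[0.6800·14.7500 + 0.3200·46.6250] = 24.4608; exercise value = 27.5000 > continuation, so V_d = 27.5000 (exercise)
Node 0 (S = 150): continuation = 1/1.02·[0.6800·4.6275 + 0.3200·27.5000] = 11.7124; exercise value = 5.0000 ≤ continuation, so V_0 = 11.7124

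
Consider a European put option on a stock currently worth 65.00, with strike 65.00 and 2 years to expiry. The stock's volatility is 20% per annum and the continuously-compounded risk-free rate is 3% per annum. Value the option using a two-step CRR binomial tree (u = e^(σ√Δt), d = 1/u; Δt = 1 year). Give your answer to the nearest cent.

CRR parameters: u = e^(σ√Δt) = e^(0.2·√1) = 1.2214, d = 1/u = 0.8187
Per-period rate: rΔt = 0.03·1 = 0.03, so R = e^0.03 = 1.0305
Risk-neutral probability p = (e^0.03 − 0.8187)/(1.2214 − 0.8187) = 0.2117/0.4027 = 0.5258
Terminal stock prices: S_uu = 96.97, S_ud = 65, S_dd = 43.57
Terminal payoffs (K − S): max(-31.97, 0) = 0, max(0, 0) = 0, max(21.43, 0) = 21.43
Node u (S = 79.39): V_u = e^(−0.03)·[0.5258·0.0000 + 0.4742·0.0000] = 0.0000
Node d (S = 53.22): V_d = e^(−0.03)·[0.5258·0.0000 + 0.4742·21.4292] = 9.8615
Node 0 (S = 65): V_0 = e^(−0.03)·[0.5258·0.0000 + 0.4742·9.8615] = 4.5381

4.54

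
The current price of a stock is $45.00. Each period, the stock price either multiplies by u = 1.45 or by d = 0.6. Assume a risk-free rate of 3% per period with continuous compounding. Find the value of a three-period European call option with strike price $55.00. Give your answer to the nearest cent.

$10.37

Risk-neutral probability p = (e^0.03 − 0.6)/(1.45 − 0.6) = 0.4305/0.8500 = 0.5064
Terminal stock prices: S_uuu = 137.2, S_uud = 56.77, S_udd = 23.49, S_ddd = 9.72
Terminal payoffs (S − K): max(82.19, 0) = 82.19, max(1.767, 0) = 1.767, max(-31.51, 0) = 0, max(-45.28, 0) = 0
Node uu (S = 94.61): V_uu = e^(−0.03)·[0.5064·82.1881 + 0.4936·1.7675] = 41.2380
Node ud (S = 39.15): V_ud = e^(−0.03)·[0.5064·1.7675 + 0.4936·0.0000] = 0.8686
Node dd (S = 16.2): V_dd = e^(−0.03)·[0.5064·0.0000 + 0.4936·0.0000] = 0.0000
Node u (S = 65.25): V_u = e^(−0.03)·[0.5064·41.2380 + 0.4936·0.8686] = 20.6825
Node d (S = 27): V_d = e^(−0.03)·[0.5064·0.8686 + 0.4936·0.0000] = 0.4269
Node 0 (S = 45): V_0 = e^(−0.03)·[0.5064·20.6825 + 0.4936·0.4269] = 10.3689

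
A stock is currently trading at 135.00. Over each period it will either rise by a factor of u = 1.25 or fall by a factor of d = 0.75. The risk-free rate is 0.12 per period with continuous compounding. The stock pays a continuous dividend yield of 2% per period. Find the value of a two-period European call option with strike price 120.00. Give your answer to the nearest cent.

38.22

Per-period risk-free factor R = e^0.12 = 1.1275; dividend-adjusted growth = e^(0.12−0.02) = 1.1052.
Risk-neutral probability p = (1.1052 − 0.75)/(1.25 − 0.75) = 0.3552/0.5000 = 0.7103
Terminal stock prices: S_uu = 210.9, S_ud = 126.6, S_dd = 75.94
Terminal payoffs (S − K): max(90.94, 0) = 90.94, max(6.562, 0) = 6.562, max(-44.06, 0) = 0
Node u (S = 168.8): V_u = e^(−0.12)·[0.7103·90.9375 + 0.2897·6.5625] = 58.9781
Node d (S = 101.2): V_d = e^(−0.12)·[0.7103·6.5625 + 0.2897·0.0000] = 4.1345
Node 0 (S = 135): V_0 = e^(−0.12)·[0.7103·58.9781 + 0.2897·4.1345] = 38.2193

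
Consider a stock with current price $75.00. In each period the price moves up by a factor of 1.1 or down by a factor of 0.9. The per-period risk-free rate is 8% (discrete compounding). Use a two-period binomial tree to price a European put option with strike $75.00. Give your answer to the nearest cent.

Risk-neutral probability p = (1 + 0.08 − 0.9)/(1.1 − 0.9) = 0.1800/0.2000 = 0.9000
Terminal stock prices: S_uu = 90.75, S_ud = 74.25, S_dd = 60.75
Terminal payoffs (K − S): max(-15.75, 0) = 0, max(0.75, 0) = 0.75, max(14.25, 0) = 14.25
Node u (S = 82.5): V_u = 1/1.08·[0.9000·0.0000 + 0.1000·0.7500] = 0.0694
Node d (S = 67.5): V_d = 1/1.08·[0.9000·0.7500 + 0.1000·14.2500] = 1.9444
Node 0 (S = 75): V_0 = 1/1.08·[0.9000·0.0694 + 0.1000·1.9444] = 0.2379

$0.24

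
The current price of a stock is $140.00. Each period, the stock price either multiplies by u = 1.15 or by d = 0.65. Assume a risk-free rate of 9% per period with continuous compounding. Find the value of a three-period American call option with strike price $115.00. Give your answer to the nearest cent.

Risk-neutral probability p = (e^0.09 − 0.65)/(1.15 − 0.65) = 0.4442/0.5000 = 0.8883
Terminal stock prices: S_uuu = 212.9, S_uud = 120.3, S_udd = 68.02, S_ddd = 38.45
Terminal payoffs (S − K): max(97.92, 0) = 97.92, max(5.347, 0) = 5.347, max(-46.98, 0) = 0, max(-76.55, 0) = 0
Node uu (S = 185.1): continuation = e^(−0.09)·[0.8883·97.9225 + 0.1117·5.3475] = 80.0479; exercise value = 70.1500 ≤ continuation, so V_uu = 80.0479
Node ud (S = 104.7): continuation = e^(−0.09)·[0.8883·5.3475 + 0.1117·0.0000] = 4.3416; exercise value = 0.0000 ≤ continuation, so V_ud = 4.3416
Node dd (S = 59.15): continuation = e^(−0.09)·[0.8883·0.0000 + 0.1117·0.0000] = 0.0000; exercise value = 0.0000 ≤ continuation, so V_dd = 0.0000
Node u (S = 161): continuation = e^(−0.09)·[0.8883·80.0479 + 0.1117·4.3416] = 65.4331; exercise value = 46.0000 ≤ continuation, so V_u = 65.4331
Node d (S = 91): continuation = e^(−0.09)·[0.8883·4.3416 + 0.1117·0.0000] = 3.5249; exercise value = 0.0000 ≤ continuation, so V_d = 3.5249
Node 0 (S = 140): continuation = e^(−0.09)·[0.8883·65.4331 + 0.1117·3.5249] = 53.4841; exercise value = 25.0000 ≤ continuation, so V_0 = 53.4841

$53.48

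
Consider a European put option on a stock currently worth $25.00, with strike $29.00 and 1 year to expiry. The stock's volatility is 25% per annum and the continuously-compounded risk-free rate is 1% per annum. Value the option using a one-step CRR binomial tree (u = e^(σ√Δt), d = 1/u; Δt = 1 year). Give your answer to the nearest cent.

CRR parameters: u = e^(σ√Δt) = e^(0.25·√1) = 1.2840, d = 1/u = 0.7788
Per-period rate: rΔt = 0.01·1 = 0.01, so R = e^0.01 = 1.0101
Risk-neutral probability p = (e^0.01 − 0.7788)/(1.2840 − 0.7788) = 0.2312/0.5052 = 0.4577
Terminal stock prices: S_u = 32.1, S_d = 19.47
Terminal payoffs (K − S): max(-3.101, 0) = 0, max(9.53, 0) = 9.53
Node 0 (S = 25): V_0 = e^(−0.01)·[0.4577·0.0000 + 0.5423·9.5300] = 5.1165

$5.12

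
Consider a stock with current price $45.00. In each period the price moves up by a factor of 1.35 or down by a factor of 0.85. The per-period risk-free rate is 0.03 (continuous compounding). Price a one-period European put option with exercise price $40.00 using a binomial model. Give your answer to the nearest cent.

$1.09

Risk-neutral probability p = (e^0.03 − 0.85)/(1.35 − 0.85) = 0.1805/0.5000 = 0.3609
Terminal stock prices: S_u = 60.75, S_d = 38.25
Terminal payoffs (K − S): max(-20.75, 0) = 0, max(1.75, 0) = 1.75
Node 0 (S = 45): V_0 = e^(−0.03)·[0.3609·0.0000 + 0.6391·1.7500] = 1.0854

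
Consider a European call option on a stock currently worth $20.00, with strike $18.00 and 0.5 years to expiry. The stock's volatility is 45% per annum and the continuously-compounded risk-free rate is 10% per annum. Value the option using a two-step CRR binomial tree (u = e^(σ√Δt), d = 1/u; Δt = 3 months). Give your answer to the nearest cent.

$4.13

CRR parameters: u = e^(σ√Δt) = e^(0.45·√0.25) = 1.2523, d = 1/u = 0.7985
Per-period rate: rΔt = 0.1·0.25 = 0.025, so R = e^0.025 = 1.0253
Risk-neutral probability p = (e^0.025 − 0.7985)/(1.2523 − 0.7985) = 0.2268/0.4538 = 0.4998
Terminal stock prices: S_uu = 31.37, S_ud = 20, S_dd = 12.75
Terminal payoffs (S − K): max(13.37, 0) = 13.37, max(2, 0) = 2, max(-5.247, 0) = 0
Node u (S = 25.05): V_u = e^(−0.025)·[0.4998·13.3662 + 0.5002·2.0000] = 7.4909
Node d (S = 15.97): V_d = e^(−0.025)·[0.4998·2.0000 + 0.5002·0.0000] = 0.9749
Node 0 (S = 20): V_0 = e^(−0.025)·[0.4998·7.4909 + 0.5002·0.9749] = 4.1269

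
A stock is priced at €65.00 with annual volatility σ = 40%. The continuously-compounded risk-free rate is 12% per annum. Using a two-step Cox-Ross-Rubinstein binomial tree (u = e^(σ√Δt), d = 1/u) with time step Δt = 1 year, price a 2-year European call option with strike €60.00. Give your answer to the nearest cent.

CRR parameters: u = e^(σ√Δt) = e^(0.4·√1) = 1.4918, d = 1/u = 0.6703
Per-period rate: rΔt = 0.12·1 = 0.12, so R = e^0.12 = 1.1275
Risk-neutral probability p = (e^0.12 − 0.6703)/(1.4918 − 0.6703) = 0.4572/0.8215 = 0.5565
Terminal stock prices: S_uu = 144.7, S_ud = 65, S_dd = 29.21
Terminal payoffs (S − K): max(84.66, 0) = 84.66, max(5, 0) = 5, max(-30.79, 0) = 0
Node u (S = 96.97): V_u = e^(−0.12)·[0.5565·84.6602 + 0.4435·5.0000] = 43.7534
Node d (S = 43.57): V_d = e^(−0.12)·[0.5565·5.0000 + 0.4435·0.0000] = 2.4679
Node 0 (S = 65): V_0 = e^(−0.12)·[0.5565·43.7534 + 0.4435·2.4679] = 22.5666

€22.57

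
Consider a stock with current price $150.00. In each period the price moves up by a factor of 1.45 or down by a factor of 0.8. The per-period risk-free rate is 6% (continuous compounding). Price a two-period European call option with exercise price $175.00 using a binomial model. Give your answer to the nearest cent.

$20.20

Risk-neutral probability p = (e^0.06 − 0.8)/(1.45 − 0.8) = 0.2618/0.6500 = 0.4028
Terminal stock prices: S_uu = 315.4, S_ud = 174, S_dd = 96
Terminal payoffs (S − K): max(140.4, 0) = 140.4, max(-1, 0) = 0, max(-79, 0) = 0
Node u (S = 217.5): V_u = e^(−0.06)·[0.4028·140.3750 + 0.5972·0.0000] = 53.2536
Node d (S = 120): V_d = e^(−0.06)·[0.4028·0.0000 + 0.5972·0.0000] = 0.0000
Node 0 (S = 150): V_0 = e^(−0.06)·[0.4028·53.2536 + 0.5972·0.0000] = 20.2026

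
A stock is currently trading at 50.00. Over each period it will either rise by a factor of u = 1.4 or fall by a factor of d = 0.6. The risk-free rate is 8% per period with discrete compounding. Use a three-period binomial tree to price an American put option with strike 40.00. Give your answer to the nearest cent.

5.27

Risk-neutral probability p = (1 + 0.08 − 0.6)/(1.4 − 0.6) = 0.4800/0.8000 = 0.6000
Terminal stock prices: S_uuu = 137.2, S_uud = 58.8, S_udd = 25.2, S_ddd = 10.8
Terminal payoffs (K − S): max(-97.2, 0) = 0, max(-18.8, 0) = 0, max(14.8, 0) = 14.8, max(29.2, 0) = 29.2
Node uu (S = 98): continuation = 1/1.08·[0.6000·0.0000 + 0.4000·0.0000] = 0.0000; exercise value = 0.0000 ≤ continuation, so V_uu = 0.0000
Node ud (S = 42): continuation = 1/1.08·[0.6000·0.0000 + 0.4000·14.8000] = 5.4815; exercise value = 0.0000 ≤ continuation, so V_ud = 5.4815
Node dd (S = 18): continuation = 1/1.08·[0.6000·14.8000 + 0.4000·29.2000] = 19.0370; exercise value = 22.0000 > continuation, so V_dd = 22.0000 (exercise)
Node u (S = 70): continuation = 1/1.08·[0.6000·0.0000 + 0.4000·5.4815] = 2.0302; exercise value = 0.0000 ≤ continuation, so V_u = 2.0302
Node d (S = 30): continuation = 1/1.08·[0.6000·5.4815 + 0.4000·22.0000] = 11.1934; exercise value = 10.0000 ≤ continuation, so V_d = 11.1934
Node 0 (S = 50): continuation = 1/1.08·[0.6000·2.0302 + 0.4000·11.1934] = 5.2736; exercise value = 0.0000 ≤ continuation, so V_0 = 5.2736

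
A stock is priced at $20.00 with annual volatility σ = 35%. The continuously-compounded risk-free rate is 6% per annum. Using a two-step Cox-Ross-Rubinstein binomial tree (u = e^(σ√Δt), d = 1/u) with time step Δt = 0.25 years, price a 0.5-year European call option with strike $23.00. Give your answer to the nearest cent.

$1.30

CRR parameters: u = e^(σ√Δt) = e^(0.35·√0.25) = 1.1912, d = 1/u = 0.8395
Per-period rate: rΔt = 0.06·0.25 = 0.015, so R = e^0.015 = 1.0151
Risk-neutral probability p = (e^0.015 − 0.8395)/(1.1912 − 0.8395) = 0.1757/0.3518 = 0.4993
Terminal stock prices: S_uu = 28.38, S_ud = 20, S_dd = 14.09
Terminal payoffs (S − K): max(5.381, 0) = 5.381, max(-3, 0) = 0, max(-8.906, 0) = 0
Node u (S = 23.82): V_u = e^(−0.015)·[0.4993·5.3814 + 0.5007·0.0000] = 2.6470
Node d (S = 16.79): V_d = e^(−0.015)·[0.4993·0.0000 + 0.5007·0.0000] = 0.0000
Node 0 (S = 20): V_0 = e^(−0.015)·[0.4993·2.6470 + 0.5007·0.0000] = 1.3020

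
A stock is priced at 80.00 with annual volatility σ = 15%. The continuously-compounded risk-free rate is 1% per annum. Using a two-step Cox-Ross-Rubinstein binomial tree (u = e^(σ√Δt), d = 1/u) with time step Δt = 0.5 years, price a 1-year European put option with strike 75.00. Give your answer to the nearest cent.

2.58

CRR parameters: u = e^(σ√Δt) = e^(0.15·√0.5) = 1.1119, d = 1/u = 0.8994
Per-period rate: rΔt = 0.01·0.5 = 0.005, so R = e^0.005 = 1.0050
Risk-neutral probability p = (e^0.005 − 0.8994)/(1.1119 − 0.8994) = 0.1056/0.2125 = 0.4971
Terminal stock prices: S_uu = 98.9, S_ud = 80, S_dd = 64.71
Terminal payoffs (K − S): max(-23.9, 0) = 0, max(-5, 0) = 0, max(10.29, 0) = 10.29
Node u (S = 88.95): V_u = e^(−0.005)·[0.4971·0.0000 + 0.5029·0.0000] = 0.0000
Node d (S = 71.95): V_d = e^(−0.005)·[0.4971·0.0000 + 0.5029·10.2914] = 5.1498
Node 0 (S = 80): V_0 = e^(−0.005)·[0.4971·0.0000 + 0.5029·5.1498] = 2.5769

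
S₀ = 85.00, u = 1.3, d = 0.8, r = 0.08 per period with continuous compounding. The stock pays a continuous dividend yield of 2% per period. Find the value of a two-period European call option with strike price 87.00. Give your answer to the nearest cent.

13.83

Per-period risk-free factor R = e^0.08 = 1.0833; dividend-adjusted growth = e^(0.08−0.02) = 1.0618.
Risk-neutral probability p = (1.0618 − 0.8)/(1.3 − 0.8) = 0.2618/0.5000 = 0.5237
Terminal stock prices: S_uu = 143.7, S_ud = 88.4, S_dd = 54.4
Terminal payoffs (S − K): max(56.65, 0) = 56.65, max(1.4, 0) = 1.4, max(-32.6, 0) = 0
Node u (S = 110.5): V_u = e^(−0.08)·[0.5237·56.6500 + 0.4763·1.4000] = 28.0008
Node d (S = 68): V_d = e^(−0.08)·[0.5237·1.4000 + 0.4763·0.0000] = 0.6768
Node 0 (S = 85): V_0 = e^(−0.08)·[0.5237·28.0008 + 0.4763·0.6768] = 13.8335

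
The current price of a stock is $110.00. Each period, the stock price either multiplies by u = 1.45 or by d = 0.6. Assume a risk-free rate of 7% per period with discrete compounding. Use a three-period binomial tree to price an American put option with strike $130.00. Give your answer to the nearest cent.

Risk-neutral probability p = (1 + 0.07 − 0.6)/(1.45 − 0.6) = 0.4700/0.8500 = 0.5529
Terminal stock prices: S_uuu = 335.3, S_uud = 138.8, S_udd = 57.42, S_ddd = 23.76
Terminal payoffs (K − S): max(-205.3, 0) = 0, max(-8.765, 0) = 0, max(72.58, 0) = 72.58, max(106.2, 0) = 106.2
Node uu (S = 231.3): continuation = 1/1.07·[0.5529·0.0000 + 0.4471·0.0000] = 0.0000; exercise value = 0.0000 ≤ continuation, so V_uu = 0.0000
Node ud (S = 95.7): continuation = 1/1.07·[0.5529·0.0000 + 0.4471·72.5800] = 30.3248; exercise value = 34.3000 > continuation, so V_ud = 34.3000 (exercise)
Node dd (S = 39.6): continuation = 1/1.07·[0.5529·72.5800 + 0.4471·106.2400] = 81.8953; exercise value = 90.4000 > continuation, so V_dd = 90.4000 (exercise)
Node u (S = 159.5): continuation = 1/1.07·[0.5529·0.0000 + 0.4471·34.3000] = 14.3310; exercise value = 0.0000 ≤ continuation, so V_u = 14.3310
Node d (S = 66): continuation = 1/1.07·[0.5529·34.3000 + 0.4471·90.4000] = 55.4953; exercise value = 64.0000 > continuation, so V_d = 64.0000 (exercise)
Node 0 (S = 110): continuation = 1/1.07·[0.5529·14.3310 + 0.4471·64.0000] = 34.1457; exercise value = 20.0000 ≤ continuation, so V_0 = 34.1457

$34.15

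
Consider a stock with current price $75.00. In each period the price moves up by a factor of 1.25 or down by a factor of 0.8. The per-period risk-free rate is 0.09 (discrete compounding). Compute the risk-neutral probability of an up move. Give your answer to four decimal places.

p = 0.6444

Risk-neutral probability p = (1 + 0.09 − 0.8)/(1.25 − 0.8) = 0.2900/0.4500 = 0.6444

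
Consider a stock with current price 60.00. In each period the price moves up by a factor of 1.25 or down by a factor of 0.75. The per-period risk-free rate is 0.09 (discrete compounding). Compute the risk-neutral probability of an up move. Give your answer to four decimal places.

Risk-neutral probability p = (1 + 0.09 − 0.75)/(1.25 − 0.75) = 0.3400/0.5000 = 0.6800

p = 0.6800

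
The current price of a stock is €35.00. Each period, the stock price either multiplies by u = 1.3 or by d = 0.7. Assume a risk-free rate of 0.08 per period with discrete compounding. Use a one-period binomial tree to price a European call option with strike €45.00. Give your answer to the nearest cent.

Risk-neutral probability p = (1 + 0.08 − 0.7)/(1.3 − 0.7) = 0.3800/0.6000 = 0.6333
Terminal stock prices: S_u = 45.5, S_d = 24.5
Terminal payoffs (S − K): max(0.5, 0) = 0.5, max(-20.5, 0) = 0
Node 0 (S = 35): V_0 = 1/1.08·[0.6333·0.5000 + 0.3667·0.0000] = 0.2932

€0.29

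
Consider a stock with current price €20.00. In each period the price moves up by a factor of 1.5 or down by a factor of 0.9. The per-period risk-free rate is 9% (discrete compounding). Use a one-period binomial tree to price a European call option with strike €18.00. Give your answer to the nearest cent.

Risk-neutral probability p = (1 + 0.09 − 0.9)/(1.5 − 0.9) = 0.1900/0.6000 = 0.3167
Terminal stock prices: S_u = 30, S_d = 18
Terminal payoffs (S − K): max(12, 0) = 12, max(0, 0) = 0
Node 0 (S = 20): V_0 = 1/1.09·[0.3167·12.0000 + 0.6833·0.0000] = 3.4862

€3.49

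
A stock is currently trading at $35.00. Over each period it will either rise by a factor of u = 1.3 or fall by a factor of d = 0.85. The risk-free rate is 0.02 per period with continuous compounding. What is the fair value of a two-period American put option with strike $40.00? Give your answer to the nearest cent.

$6.55

Risk-neutral probability p = (e^0.02 − 0.85)/(1.3 − 0.85) = 0.1702/0.4500 = 0.3782
Terminal stock prices: S_uu = 59.15, S_ud = 38.67, S_dd = 25.29
Terminal payoffs (K − S): max(-19.15, 0) = 0, max(1.325, 0) = 1.325, max(14.71, 0) = 14.71
Node u (S = 45.5): continuation = e^(−0.02)·[0.3782·0.0000 + 0.6218·1.3250] = 0.8075; exercise value = 0.0000 ≤ continuation, so V_u = 0.8075
Node d (S = 29.75): continuation = e^(−0.02)·[0.3782·1.3250 + 0.6218·14.7125] = 9.4579; exercise value = 10.2500 > continuation, so V_d = 10.2500 (exercise)
Node 0 (S = 35): continuation = e^(−0.02)·[0.3782·0.8075 + 0.6218·10.2500] = 6.5464; exercise value = 5.0000 ≤ continuation, so V_0 = 6.5464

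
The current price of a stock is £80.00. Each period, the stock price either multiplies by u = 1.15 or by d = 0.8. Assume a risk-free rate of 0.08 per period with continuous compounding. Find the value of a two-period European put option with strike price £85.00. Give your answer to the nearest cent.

Risk-neutral probability p = (e^0.08 − 0.8)/(1.15 − 0.8) = 0.2833/0.3500 = 0.8094
Terminal stock prices: S_uu = 105.8, S_ud = 73.6, S_dd = 51.2
Terminal payoffs (K − S): max(-20.8, 0) = 0, max(11.4, 0) = 11.4, max(33.8, 0) = 33.8
Node u (S = 92): V_u = e^(−0.08)·[0.8094·0.0000 + 0.1906·11.4000] = 2.0059
Node d (S = 64): V_d = e^(−0.08)·[0.8094·11.4000 + 0.1906·33.8000] = 14.4649
Node 0 (S = 80): V_0 = e^(−0.08)·[0.8094·2.0059 + 0.1906·14.4649] = 4.0439

£4.04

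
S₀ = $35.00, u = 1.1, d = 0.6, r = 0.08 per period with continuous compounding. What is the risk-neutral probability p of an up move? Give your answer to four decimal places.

p = 0.9666

Risk-neutral probability p = (e^0.08 − 0.6)/(1.1 − 0.6) = 0.4833/0.5000 = 0.9666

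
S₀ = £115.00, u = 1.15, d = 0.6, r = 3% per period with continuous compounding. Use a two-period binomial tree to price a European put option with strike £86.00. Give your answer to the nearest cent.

£4.12

Risk-neutral probability p = (e^0.03 − 0.6)/(1.15 − 0.6) = 0.4305/0.5500 = 0.7826
Terminal stock prices: S_uu = 152.1, S_ud = 79.35, S_dd = 41.4
Terminal payoffs (K − S): max(-66.09, 0) = 0, max(6.65, 0) = 6.65, max(44.6, 0) = 44.6
Node u (S = 132.2): V_u = e^(−0.03)·[0.7826·0.0000 + 0.2174·6.6500] = 1.4027
Node d (S = 69): V_d = e^(−0.03)·[0.7826·6.6500 + 0.2174·44.6000] = 14.4583
Node 0 (S = 115): V_0 = e^(−0.03)·[0.7826·1.4027 + 0.2174·14.4583] = 4.1151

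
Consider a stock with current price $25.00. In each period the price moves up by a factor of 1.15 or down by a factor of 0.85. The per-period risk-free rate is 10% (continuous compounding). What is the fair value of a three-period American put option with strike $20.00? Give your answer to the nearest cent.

Risk-neutral probability p = (e^0.1 − 0.85)/(1.15 − 0.85) = 0.2552/0.3000 = 0.8506
Terminal stock prices: S_uuu = 38.02, S_uud = 28.1, S_udd = 20.77, S_ddd = 15.35
Terminal payoffs (K − S): max(-18.02, 0) = 0, max(-8.103, 0) = 0, max(-0.7719, 0) = 0, max(4.647, 0) = 4.647
Node uu (S = 33.06): continuation = e^(−0.1)·[0.8506·0.0000 + 0.1494·0.0000] = 0.0000; exercise value = 0.0000 ≤ continuation, so V_uu = 0.0000
Node ud (S = 24.44): continuation = e^(−0.1)·[0.8506·0.0000 + 0.1494·0.0000] = 0.0000; exercise value = 0.0000 ≤ continuation, so V_ud = 0.0000
Node dd (S = 18.06): continuation = e^(−0.1)·[0.8506·0.0000 + 0.1494·4.6469] = 0.6283; exercise value = 1.9375 > continuation, so V_dd = 1.9375 (exercise)
Node u (S = 28.75): continuation = e^(−0.1)·[0.8506·0.0000 + 0.1494·0.0000] = 0.0000; exercise value = 0.0000 ≤ continuation, so V_u = 0.0000
Node d (S = 21.25): continuation = e^(−0.1)·[0.8506·0.0000 + 0.1494·1.9375] = 0.2620; exercise value = 0.0000 ≤ continuation, so V_d = 0.2620
Node 0 (S = 25): continuation = e^(−0.1)·[0.8506·0.0000 + 0.1494·0.2620] = 0.0354; exercise value = 0.0000 ≤ continuation, so V_0 = 0.0354

$0.04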